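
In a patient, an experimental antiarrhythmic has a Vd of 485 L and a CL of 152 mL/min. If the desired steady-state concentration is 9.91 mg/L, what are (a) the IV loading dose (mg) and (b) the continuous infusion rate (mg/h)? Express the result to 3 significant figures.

Loading: fill Vd to C_target → 485.0 L × 9.91 mg/L = 4806 mg
CL = 152 mL/min × 60/1000 = 9.120 L/h
Infusion rate = 9.120 L/h × 9.91 mg/L = 90.38 mg/h

(a) 4810 mg; (b) 90.4 mg/h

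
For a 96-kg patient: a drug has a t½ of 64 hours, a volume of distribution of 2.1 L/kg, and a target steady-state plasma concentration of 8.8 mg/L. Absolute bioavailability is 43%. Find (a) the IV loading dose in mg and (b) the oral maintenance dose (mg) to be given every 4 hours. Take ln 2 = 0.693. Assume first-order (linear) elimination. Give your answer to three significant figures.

(a) 1770 mg; (b) 179 mg

Vd(total) = 96 kg × 2.1 L/kg = 201.6 L
LD = Vd × C = 201.6 × 8.8 = 1774 mg
CL = 0.693 × Vd / t½ = 0.693 × 201.6 / 64 = 2.183 L/h
D = CL × Css × τ / F = 2.183 × 8.8 × 4 / 0.43 = 178.7 mg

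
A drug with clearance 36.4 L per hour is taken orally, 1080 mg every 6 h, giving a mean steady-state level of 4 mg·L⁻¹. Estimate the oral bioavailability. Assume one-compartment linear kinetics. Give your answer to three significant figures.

0.809

F·D/τ = CL·Css at steady state → F = CL·Css·τ / D.
F = 36.4 × 4 × 6 / 1080 = 0.809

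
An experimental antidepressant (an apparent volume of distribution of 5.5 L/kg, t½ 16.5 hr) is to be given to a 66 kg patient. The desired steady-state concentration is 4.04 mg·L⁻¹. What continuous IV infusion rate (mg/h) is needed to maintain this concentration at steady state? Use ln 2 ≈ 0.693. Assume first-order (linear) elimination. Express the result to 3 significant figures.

61.6 mg/h

Vd(total) = 66 kg × 5.5 L/kg = 363.0 L
k = 0.693/16.5 = 0.04200 h⁻¹, so CL = k·Vd = 0.04200 × 363.0 = 15.25 L/h
Infusion rate = CL × Css = 15.25 × 4.04 = 61.61 mg/h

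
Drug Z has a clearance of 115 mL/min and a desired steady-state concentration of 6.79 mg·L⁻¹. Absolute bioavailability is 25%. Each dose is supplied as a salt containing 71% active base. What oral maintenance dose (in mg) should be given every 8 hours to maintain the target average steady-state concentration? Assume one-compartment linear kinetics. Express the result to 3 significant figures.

CL = 115 mL/min = 115 × 0.06 = 6.900 L/h
D = CL × Css × τ / F / S = 6.900 × 6.79 × 8 / 0.25 / 0.71 = 2112 mg

2110 mg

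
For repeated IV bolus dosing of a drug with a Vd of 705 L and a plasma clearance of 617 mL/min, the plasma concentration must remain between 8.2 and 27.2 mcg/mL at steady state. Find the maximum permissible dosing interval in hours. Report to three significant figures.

22.8 h

Convert clearance: 617 mL/min × 60 min/h ÷ 1000 mL/L = 37.02 L/h
k = CL / Vd = 37.02 / 705.0 = 0.05251 h⁻¹
Between IV bolus doses, concentration decays as C = C₀·e^(−kτ), so C_peak/C_trough = e^(kτ).
τ_max = ln(C_peak/C_trough) / k = ln(27.2/8.2) / 0.05251 = 1.199 / 0.05251 = 22.83 h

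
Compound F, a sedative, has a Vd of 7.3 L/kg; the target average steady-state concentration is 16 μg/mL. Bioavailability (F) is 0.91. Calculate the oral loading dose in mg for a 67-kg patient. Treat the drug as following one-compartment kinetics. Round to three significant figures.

Vd(total) = 67 kg × 7.3 L/kg = 489.1 L
The loading dose fills Vd to the target concentration.
LD = Vd × C / F = 489.1 × 16.00 / 0.91 = 8600 mg

8600 mg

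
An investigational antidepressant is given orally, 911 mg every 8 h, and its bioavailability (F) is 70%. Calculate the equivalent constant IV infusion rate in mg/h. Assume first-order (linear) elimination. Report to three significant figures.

79.7 mg/h

Equivalent systemic input: infusion rate = F·D/τ.
Rate = 0.7 × 911 / 8 = 79.71 mg/h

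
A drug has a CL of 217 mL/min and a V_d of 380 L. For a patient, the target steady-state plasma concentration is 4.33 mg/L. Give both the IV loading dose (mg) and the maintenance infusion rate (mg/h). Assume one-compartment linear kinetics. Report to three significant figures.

Loading: fill Vd to C_target → 380.0 L × 4.33 mg/L = 1645 mg
Convert clearance: 217 mL/min × 60 min/h ÷ 1000 mL/L = 13.02 L/h
Infusion rate = 13.02 L/h × 4.33 mg/L = 56.38 mg/h

(a) 1650 mg; (b) 56.4 mg/h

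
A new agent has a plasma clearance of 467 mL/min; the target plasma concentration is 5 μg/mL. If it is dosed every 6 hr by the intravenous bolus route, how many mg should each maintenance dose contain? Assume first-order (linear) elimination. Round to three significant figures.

841 mg

Convert clearance: 467 mL/min × 60 min/h ÷ 1000 mL/L = 28.02 L/h
D = CL × Css × τ = 28.02 × 5 × 6 = 840.6 mg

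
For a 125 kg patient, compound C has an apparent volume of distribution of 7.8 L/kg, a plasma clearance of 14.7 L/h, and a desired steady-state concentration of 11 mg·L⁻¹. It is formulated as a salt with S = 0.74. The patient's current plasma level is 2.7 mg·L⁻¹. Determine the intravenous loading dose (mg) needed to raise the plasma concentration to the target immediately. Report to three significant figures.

10900 mg

Total Vd = 7.8 × 125 = 975.0 L
LD is governed by Vd — clearance does not enter the loading-dose calculation.
Concentration deficit ΔC = 11 − 2.7 = 8.300 mg/L
LD = Vd × ΔC / S = 975.0 × 8.300 / 0.74 = 10940 mg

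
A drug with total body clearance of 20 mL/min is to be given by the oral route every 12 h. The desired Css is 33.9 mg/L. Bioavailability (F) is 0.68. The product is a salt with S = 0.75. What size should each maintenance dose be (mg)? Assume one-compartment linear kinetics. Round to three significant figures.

957 mg

CL = 20 mL/min × 60/1000 = 1.200 L/h
D = CL × Css × τ / F / S = 1.200 × 33.9 × 12 / 0.68 / 0.75 = 957.2 mg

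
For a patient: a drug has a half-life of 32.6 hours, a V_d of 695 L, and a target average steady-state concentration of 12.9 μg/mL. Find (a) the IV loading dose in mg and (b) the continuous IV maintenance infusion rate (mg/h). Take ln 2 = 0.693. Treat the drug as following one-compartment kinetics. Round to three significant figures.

(a) 8970 mg; (b) 191 mg/h

LD = Vd × C = 695.0 × 12.9 = 8966 mg
CL = 0.693 × Vd / t½ = 0.693 × 695.0 / 32.6 = 14.77 L/h
Infusion rate = CL × Css = 14.77 × 12.9 = 190.5 mg/h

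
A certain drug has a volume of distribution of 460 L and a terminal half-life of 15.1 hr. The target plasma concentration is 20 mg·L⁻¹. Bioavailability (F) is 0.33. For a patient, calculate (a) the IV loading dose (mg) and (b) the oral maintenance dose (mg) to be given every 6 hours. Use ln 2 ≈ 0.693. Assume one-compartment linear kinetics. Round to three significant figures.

LD = Vd × C = 460.0 × 20 = 9200 mg
CL = 0.693 × Vd / t½ = 0.693 × 460.0 / 15.1 = 21.11 L/h
D = CL × Css × τ / F = 21.11 × 20 × 6 / 0.33 = 7676 mg

(a) 9200 mg; (b) 7680 mg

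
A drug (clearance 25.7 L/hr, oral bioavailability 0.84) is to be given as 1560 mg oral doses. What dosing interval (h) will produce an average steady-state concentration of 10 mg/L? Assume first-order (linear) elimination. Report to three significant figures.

5.10 h

F·D/τ = CL·Css → τ = F·D / (CL·Css).
τ = 0.84 × 1560 / (25.7 × 10) = 5.099 h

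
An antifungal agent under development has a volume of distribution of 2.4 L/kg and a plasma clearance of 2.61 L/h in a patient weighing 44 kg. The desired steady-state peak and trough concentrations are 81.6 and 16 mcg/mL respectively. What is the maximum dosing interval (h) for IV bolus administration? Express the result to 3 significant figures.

Vd(total) = 44 kg × 2.4 L/kg = 105.6 L
k = CL / Vd = 2.610 / 105.6 = 0.02472 h⁻¹
Between IV bolus doses, concentration decays as C = C₀·e^(−kτ), so C_peak/C_trough = e^(kτ).
τ_max = ln(C_peak/C_trough) / k = ln(81.6/16) / 0.02472 = 1.629 / 0.02472 = 65.90 h

65.9 h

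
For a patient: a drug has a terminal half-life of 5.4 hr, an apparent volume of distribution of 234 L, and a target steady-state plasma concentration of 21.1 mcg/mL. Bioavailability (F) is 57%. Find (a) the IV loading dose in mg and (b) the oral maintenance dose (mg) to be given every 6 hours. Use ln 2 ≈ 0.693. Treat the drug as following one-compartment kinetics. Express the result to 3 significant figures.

(a) 4940 mg; (b) 6670 mg

LD = Vd × C = 234.0 × 21.1 = 4937 mg
CL = 0.693 × Vd / t½ = 0.693 × 234.0 / 5.4 = 30.03 L/h
D = CL × Css × τ / F = 30.03 × 21.1 × 6 / 0.57 = 6670 mg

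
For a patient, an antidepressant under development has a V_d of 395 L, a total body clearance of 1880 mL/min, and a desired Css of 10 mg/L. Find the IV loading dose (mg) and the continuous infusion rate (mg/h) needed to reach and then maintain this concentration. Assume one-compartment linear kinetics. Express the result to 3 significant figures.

Loading: fill Vd to C_target → 395.0 L × 10 mg/L = 3950 mg
CL = 1880 mL/min = 1880 × 0.06 = 112.8 L/h
Infusion rate = 112.8 L/h × 10 mg/L = 1128 mg/h

(a) 3950 mg; (b) 1130 mg/h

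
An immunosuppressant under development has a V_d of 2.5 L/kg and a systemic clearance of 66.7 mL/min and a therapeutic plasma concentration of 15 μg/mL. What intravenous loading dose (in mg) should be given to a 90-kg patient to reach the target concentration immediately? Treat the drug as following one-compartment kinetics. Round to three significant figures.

3380 mg

Vd = 2.5 L/kg × 90 kg = 225.0 L
LD = Vd × C = 225.0 × 15.00 = 3375 mg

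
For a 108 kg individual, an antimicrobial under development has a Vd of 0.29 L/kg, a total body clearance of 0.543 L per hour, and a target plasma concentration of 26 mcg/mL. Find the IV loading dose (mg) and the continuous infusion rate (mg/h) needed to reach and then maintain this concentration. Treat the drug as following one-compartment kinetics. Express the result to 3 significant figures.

Vd = 0.29 L/kg × 108 kg = 31.32 L
Loading dose = Vd × C = 31.32 × 26 = 814.3 mg
Maintenance: replace elimination → rate = CL × Css = 0.5430 × 26 = 14.12 mg/h

(a) 814 mg; (b) 14.1 mg/h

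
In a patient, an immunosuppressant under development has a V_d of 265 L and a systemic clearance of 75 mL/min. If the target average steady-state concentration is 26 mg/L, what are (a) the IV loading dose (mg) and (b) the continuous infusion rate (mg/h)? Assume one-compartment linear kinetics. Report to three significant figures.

LD = Vd · C_target = 265.0 × 26 = 6890 mg
CL = 75 mL/min × 60/1000 = 4.500 L/h
Infusion rate = 4.500 L/h × 26 mg/L = 117.0 mg/h

(a) 6890 mg; (b) 117 mg/h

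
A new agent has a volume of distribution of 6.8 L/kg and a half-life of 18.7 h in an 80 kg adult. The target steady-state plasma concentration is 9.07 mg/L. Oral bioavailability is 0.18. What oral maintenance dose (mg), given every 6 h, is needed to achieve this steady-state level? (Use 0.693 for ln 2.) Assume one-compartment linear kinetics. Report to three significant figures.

6100 mg

Total Vd = 6.8 × 80 = 544.0 L
CL = ln 2 · Vd / t½ = 0.693 × 544.0 / 18.7 = 20.16 L/h
D = CL × Css × τ / F = 20.16 × 9.07 × 6 / 0.18 = 6095 mg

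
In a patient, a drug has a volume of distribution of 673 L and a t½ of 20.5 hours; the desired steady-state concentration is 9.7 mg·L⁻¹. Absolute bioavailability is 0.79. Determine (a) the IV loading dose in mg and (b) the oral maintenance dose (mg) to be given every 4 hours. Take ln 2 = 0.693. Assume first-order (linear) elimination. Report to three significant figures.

LD = Vd × C = 673.0 × 9.7 = 6528 mg
CL = 0.693 × Vd / t½ = 0.693 × 673.0 / 20.5 = 22.75 L/h
D = CL × Css × τ / F = 22.75 × 9.7 × 4 / 0.79 = 1117 mg

(a) 6530 mg; (b) 1120 mg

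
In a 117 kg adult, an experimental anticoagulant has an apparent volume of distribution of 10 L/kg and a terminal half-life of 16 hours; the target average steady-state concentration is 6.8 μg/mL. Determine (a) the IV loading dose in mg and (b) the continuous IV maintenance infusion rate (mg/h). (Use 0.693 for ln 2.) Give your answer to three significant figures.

Vd(total) = 117 kg × 10 L/kg = 1170 L
LD = Vd × C = 1170 × 6.8 = 7956 mg
CL = 0.693 × Vd / t½ = 0.693 × 1170 / 16 = 50.68 L/h
Infusion rate = CL × Css = 50.68 × 6.8 = 344.6 mg/h

(a) 7960 mg; (b) 345 mg/h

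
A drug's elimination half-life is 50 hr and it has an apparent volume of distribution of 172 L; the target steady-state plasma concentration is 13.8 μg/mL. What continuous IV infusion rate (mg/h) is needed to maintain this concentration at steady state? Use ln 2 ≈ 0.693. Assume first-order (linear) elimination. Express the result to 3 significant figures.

32.9 mg/h

CL = 0.693 × Vd / t½ = 0.693 × 172.0 / 50 = 2.384 L/h
Infusion rate = CL × Css = 2.384 × 13.8 = 32.90 mg/h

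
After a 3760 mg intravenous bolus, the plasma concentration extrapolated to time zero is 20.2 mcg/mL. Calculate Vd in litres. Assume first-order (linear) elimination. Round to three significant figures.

186 L

Immediately after an IV bolus, C₀ = Dose / Vd, so Vd = Dose / C₀.
Vd = 3760 / 20.2 = 186.1 L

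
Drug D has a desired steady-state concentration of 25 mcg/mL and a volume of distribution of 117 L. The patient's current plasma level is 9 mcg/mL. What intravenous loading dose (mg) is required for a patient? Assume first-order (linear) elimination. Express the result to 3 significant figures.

Concentration deficit ΔC = 25 − 9 = 16.00 mg/L
LD = Vd × ΔC = 117.0 × 16.00 = 1872 mg

1870 mg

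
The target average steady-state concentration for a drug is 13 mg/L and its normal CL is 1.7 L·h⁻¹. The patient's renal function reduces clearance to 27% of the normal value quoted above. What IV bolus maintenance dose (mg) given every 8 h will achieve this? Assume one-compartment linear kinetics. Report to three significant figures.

47.7 mg

Patient clearance = 0.27 × 1.700 = 0.4590 L/h
D = CL × Css × τ = 0.4590 × 13 × 8 = 47.74 mg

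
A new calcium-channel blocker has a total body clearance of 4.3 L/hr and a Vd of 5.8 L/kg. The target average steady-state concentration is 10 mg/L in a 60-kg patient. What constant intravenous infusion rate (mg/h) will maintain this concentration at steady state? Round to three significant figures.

Vd does not affect the maintenance rate; only clearance governs steady-state input.
R₀ = 4.300 × 10 = 43.00 mg/h

43.0 mg/h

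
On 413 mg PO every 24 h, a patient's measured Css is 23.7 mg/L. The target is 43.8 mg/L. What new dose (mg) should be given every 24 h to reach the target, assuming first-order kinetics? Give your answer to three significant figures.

763 mg

For first-order elimination, Css ∝ F·D/(CL·τ); F and CL are unchanged, so Css ∝ D/τ.
D₂ = D₁ × (Css,target / Css,current) = 413 × 43.8/23.7 = 763.3 mg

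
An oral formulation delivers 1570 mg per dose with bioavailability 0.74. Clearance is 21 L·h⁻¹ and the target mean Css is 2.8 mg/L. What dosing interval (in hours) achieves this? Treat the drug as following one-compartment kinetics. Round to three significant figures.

19.8 h

F·D/τ = CL·Css → τ = F·D / (CL·Css).
τ = 0.74 × 1570 / (21 × 2.8) = 19.76 h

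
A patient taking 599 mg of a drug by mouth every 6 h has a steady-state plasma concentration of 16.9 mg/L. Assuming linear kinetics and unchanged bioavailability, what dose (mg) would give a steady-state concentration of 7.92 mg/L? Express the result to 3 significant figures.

For first-order elimination, Css ∝ F·D/(CL·τ); F and CL are unchanged, so Css ∝ D/τ.
D₂ = D₁ × (Css,target / Css,current) = 599 × 7.92/16.9 = 280.7 mg

281 mg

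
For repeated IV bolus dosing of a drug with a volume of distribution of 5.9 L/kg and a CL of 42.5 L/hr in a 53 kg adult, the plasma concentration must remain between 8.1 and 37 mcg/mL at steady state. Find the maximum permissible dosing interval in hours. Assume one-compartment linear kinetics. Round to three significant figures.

Total Vd = 5.9 × 53 = 312.7 L
k = CL / Vd = 42.50 / 312.7 = 0.1359 h⁻¹
Between IV bolus doses, concentration decays as C = C₀·e^(−kτ), so C_peak/C_trough = e^(kτ).
τ_max = ln(C_peak/C_trough) / k = ln(37/8.1) / 0.1359 = 1.519 / 0.1359 = 11.18 h

11.2 h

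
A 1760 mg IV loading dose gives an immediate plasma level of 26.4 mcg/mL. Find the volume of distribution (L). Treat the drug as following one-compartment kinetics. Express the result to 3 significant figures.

66.7 L

Immediately after an IV bolus, C₀ = Dose / Vd, so Vd = Dose / C₀.
Vd = 1760 / 26.4 = 66.67 L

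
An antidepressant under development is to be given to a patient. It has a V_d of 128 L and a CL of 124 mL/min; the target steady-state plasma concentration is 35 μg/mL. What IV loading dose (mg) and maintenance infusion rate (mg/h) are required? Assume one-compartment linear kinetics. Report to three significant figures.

(a) 4480 mg; (b) 260 mg/h

Loading dose = Vd × C = 128.0 × 35 = 4480 mg
Convert clearance: 124 mL/min × 60 min/h ÷ 1000 mL/L = 7.440 L/h
Maintenance infusion rate = CL × Css = 7.440 × 35 = 260.4 mg/h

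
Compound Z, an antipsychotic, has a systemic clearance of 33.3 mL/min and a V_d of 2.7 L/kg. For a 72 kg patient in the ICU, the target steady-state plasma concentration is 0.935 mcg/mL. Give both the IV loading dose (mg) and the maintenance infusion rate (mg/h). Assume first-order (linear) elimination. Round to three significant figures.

Vd(total) = 72 kg × 2.7 L/kg = 194.4 L
LD = Vd · C_target = 194.4 × 0.935 = 181.8 mg
Convert clearance: 33.3 mL/min × 60 min/h ÷ 1000 mL/L = 1.998 L/h
Infusion rate = 1.998 L/h × 0.935 mg/L = 1.868 mg/h

(a) 182 mg; (b) 1.87 mg/h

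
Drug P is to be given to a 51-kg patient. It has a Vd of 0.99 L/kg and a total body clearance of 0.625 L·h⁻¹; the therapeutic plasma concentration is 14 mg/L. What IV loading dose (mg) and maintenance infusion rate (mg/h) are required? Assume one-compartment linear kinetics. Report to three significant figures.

Vd(total) = 51 kg × 0.99 L/kg = 50.49 L
Loading: fill Vd to C_target → 50.49 L × 14 mg/L = 706.9 mg
Maintenance infusion rate = CL × Css = 0.6250 × 14 = 8.750 mg/h

(a) 707 mg; (b) 8.75 mg/h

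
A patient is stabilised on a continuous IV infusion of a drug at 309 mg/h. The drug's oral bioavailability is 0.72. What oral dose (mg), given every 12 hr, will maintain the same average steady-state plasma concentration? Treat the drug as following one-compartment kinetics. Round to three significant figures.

To maintain the same Css, the systemic dosing rate must be unchanged: F·D/τ = infusion rate.
D = rate × τ / F = 309 × 12 / 0.72 = 5150 mg

5150 mg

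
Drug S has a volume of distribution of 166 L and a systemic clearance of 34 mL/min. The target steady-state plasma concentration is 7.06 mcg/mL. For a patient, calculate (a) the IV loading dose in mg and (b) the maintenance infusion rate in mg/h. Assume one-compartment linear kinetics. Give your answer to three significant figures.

LD = Vd · C_target = 166.0 × 7.06 = 1172 mg
CL = 34 mL/min = 34 × 0.06 = 2.040 L/h
Maintenance: replace elimination → rate = CL × Css = 2.040 × 7.06 = 14.40 mg/h

(a) 1170 mg; (b) 14.4 mg/h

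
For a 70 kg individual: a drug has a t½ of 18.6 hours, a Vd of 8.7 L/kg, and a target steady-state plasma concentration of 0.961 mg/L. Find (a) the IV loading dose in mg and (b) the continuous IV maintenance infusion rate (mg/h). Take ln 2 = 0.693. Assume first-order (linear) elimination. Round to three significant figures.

(a) 585 mg; (b) 21.8 mg/h

Vd = 8.7 L/kg × 70 kg = 609.0 L
LD = Vd × C = 609.0 × 0.961 = 585.2 mg
CL = 0.693 × Vd / t½ = 0.693 × 609.0 / 18.6 = 22.69 L/h
Infusion rate = CL × Css = 22.69 × 0.961 = 21.81 mg/h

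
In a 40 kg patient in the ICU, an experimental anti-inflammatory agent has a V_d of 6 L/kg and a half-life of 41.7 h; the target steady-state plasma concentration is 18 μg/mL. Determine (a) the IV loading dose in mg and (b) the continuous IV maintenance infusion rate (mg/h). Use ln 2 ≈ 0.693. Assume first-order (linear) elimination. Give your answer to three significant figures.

Vd(total) = 40 kg × 6 L/kg = 240.0 L
LD = Vd × C = 240.0 × 18 = 4320 mg
CL = 0.693 × Vd / t½ = 0.693 × 240.0 / 41.7 = 3.988 L/h
Infusion rate = CL × Css = 3.988 × 18 = 71.78 mg/h

(a) 4320 mg; (b) 71.8 mg/h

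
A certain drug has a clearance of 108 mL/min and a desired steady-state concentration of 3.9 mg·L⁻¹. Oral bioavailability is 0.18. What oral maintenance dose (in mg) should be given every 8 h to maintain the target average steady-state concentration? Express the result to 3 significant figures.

1120 mg

Convert clearance: 108 mL/min × 60 min/h ÷ 1000 mL/L = 6.480 L/h
D = CL × Css × τ / F = 6.480 × 3.9 × 8 / 0.18 = 1123 mg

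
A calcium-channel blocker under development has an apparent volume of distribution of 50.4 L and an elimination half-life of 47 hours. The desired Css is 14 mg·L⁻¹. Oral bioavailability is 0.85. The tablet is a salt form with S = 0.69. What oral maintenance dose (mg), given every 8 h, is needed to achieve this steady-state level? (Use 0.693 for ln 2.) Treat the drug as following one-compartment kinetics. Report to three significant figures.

CL = 0.693 × Vd / t½ = 0.693 × 50.40 / 47 = 0.7431 L/h
D = CL × Css × τ / F / S = 0.7431 × 14 × 8 / 0.85 / 0.69 = 141.9 mg

142 mg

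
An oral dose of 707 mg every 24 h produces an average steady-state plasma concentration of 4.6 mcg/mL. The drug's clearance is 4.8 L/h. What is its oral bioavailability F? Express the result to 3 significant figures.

F·D/τ = CL·Css at steady state → F = CL·Css·τ / D.
F = 4.8 × 4.6 × 24 / 707 = 0.750

0.750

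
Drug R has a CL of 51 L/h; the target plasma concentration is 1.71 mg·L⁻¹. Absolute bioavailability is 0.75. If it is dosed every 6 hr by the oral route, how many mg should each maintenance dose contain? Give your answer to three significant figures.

D = CL × Css × τ / F = 51.00 × 1.71 × 6 / 0.75 = 697.7 mg

698 mg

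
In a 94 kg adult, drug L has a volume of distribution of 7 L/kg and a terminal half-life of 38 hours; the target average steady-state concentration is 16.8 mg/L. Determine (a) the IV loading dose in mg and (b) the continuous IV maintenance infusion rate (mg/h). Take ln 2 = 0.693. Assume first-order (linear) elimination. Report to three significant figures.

(a) 11100 mg; (b) 202 mg/h

Vd = 7 L/kg × 94 kg = 658.0 L
LD = Vd × C = 658.0 × 16.8 = 11050 mg
CL = 0.693 × Vd / t½ = 0.693 × 658.0 / 38 = 12.00 L/h
Infusion rate = CL × Css = 12.00 × 16.8 = 201.6 mg/h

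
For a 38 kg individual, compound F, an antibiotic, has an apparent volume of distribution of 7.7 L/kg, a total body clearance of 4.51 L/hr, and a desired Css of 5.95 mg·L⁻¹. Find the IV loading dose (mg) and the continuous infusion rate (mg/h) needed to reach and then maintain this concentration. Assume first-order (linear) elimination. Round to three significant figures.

Vd = 7.7 L/kg × 38 kg = 292.6 L
Loading: fill Vd to C_target → 292.6 L × 5.95 mg/L = 1741 mg
Maintenance infusion rate = CL × Css = 4.510 × 5.95 = 26.83 mg/h

(a) 1740 mg; (b) 26.8 mg/h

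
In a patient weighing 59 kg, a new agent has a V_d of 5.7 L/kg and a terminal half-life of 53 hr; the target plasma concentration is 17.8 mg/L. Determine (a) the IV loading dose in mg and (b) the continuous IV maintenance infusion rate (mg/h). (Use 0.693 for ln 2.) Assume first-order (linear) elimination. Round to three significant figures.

(a) 5990 mg; (b) 78.3 mg/h

Total Vd = 5.7 × 59 = 336.3 L
LD = Vd × C = 336.3 × 17.8 = 5986 mg
CL = 0.693 × Vd / t½ = 0.693 × 336.3 / 53 = 4.397 L/h
Infusion rate = CL × Css = 4.397 × 17.8 = 78.27 mg/h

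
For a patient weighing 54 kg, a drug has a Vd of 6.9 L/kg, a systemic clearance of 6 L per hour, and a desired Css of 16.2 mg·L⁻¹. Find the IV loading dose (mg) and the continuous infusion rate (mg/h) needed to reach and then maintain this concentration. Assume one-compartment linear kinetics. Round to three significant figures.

Vd(total) = 54 kg × 6.9 L/kg = 372.6 L
LD = Vd · C_target = 372.6 × 16.2 = 6036 mg
Maintenance: replace elimination → rate = CL × Css = 6.000 × 16.2 = 97.20 mg/h

(a) 6040 mg; (b) 97.2 mg/h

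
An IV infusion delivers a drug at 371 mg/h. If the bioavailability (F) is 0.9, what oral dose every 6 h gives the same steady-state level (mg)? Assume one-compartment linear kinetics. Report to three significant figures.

2470 mg

To maintain the same Css, the systemic dosing rate must be unchanged: F·D/τ = infusion rate.
D = rate × τ / F = 371 × 6 / 0.9 = 2473 mg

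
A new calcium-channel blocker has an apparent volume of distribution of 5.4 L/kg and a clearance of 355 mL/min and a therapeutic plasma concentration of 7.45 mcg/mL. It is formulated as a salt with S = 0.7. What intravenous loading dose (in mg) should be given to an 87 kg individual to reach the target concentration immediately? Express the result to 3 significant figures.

Total Vd = 5.4 × 87 = 469.8 L
Loading dose depends on Vd (not clearance): it fills the distribution volume.
LD = Vd × C / S = 469.8 × 7.450 / 0.7 = 5000 mg

5000 mg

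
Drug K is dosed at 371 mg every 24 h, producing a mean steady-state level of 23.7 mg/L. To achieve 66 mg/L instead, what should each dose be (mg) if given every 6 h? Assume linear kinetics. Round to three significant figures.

258 mg

With linear kinetics, Css is proportional to dose rate (D/τ) at fixed clearance.
D₂ = D₁ × (Css,target / Css,current) × (τ₂/τ₁) = 371 × (66/23.7) × (6/24) = 258.3 mg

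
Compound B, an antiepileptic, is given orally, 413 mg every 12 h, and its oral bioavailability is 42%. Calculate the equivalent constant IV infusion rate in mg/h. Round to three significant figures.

14.5 mg/h

Equivalent systemic input: infusion rate = F·D/τ.
Rate = 0.42 × 413 / 12 = 14.46 mg/h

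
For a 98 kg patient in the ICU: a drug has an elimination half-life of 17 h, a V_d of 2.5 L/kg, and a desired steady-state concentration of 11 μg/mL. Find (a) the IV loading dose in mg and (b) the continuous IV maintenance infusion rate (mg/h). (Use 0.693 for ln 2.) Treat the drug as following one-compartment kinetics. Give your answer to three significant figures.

(a) 2700 mg; (b) 110 mg/h

Vd(total) = 98 kg × 2.5 L/kg = 245.0 L
LD = Vd × C = 245.0 × 11 = 2695 mg
CL = 0.693 × Vd / t½ = 0.693 × 245.0 / 17 = 9.987 L/h
Infusion rate = CL × Css = 9.987 × 11 = 109.9 mg/h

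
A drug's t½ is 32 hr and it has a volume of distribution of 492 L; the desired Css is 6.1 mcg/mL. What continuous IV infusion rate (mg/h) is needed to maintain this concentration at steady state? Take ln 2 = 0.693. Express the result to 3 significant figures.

65.0 mg/h

k = 0.693/32 = 0.02166 h⁻¹, so CL = k·Vd = 0.02166 × 492.0 = 10.66 L/h
Infusion rate = CL × Css = 10.66 × 6.1 = 65.03 mg/h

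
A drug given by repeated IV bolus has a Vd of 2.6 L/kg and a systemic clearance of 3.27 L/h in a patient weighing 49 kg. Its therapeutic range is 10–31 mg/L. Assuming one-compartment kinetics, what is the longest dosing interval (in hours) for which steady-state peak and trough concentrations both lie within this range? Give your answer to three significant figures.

44.1 h

Total Vd = 2.6 × 49 = 127.4 L
k = CL / Vd = 3.270 / 127.4 = 0.02567 h⁻¹
Between IV bolus doses, concentration decays as C = C₀·e^(−kτ), so C_peak/C_trough = e^(kτ).
τ_max = ln(C_peak/C_trough) / k = ln(31/10) / 0.02567 = 1.131 / 0.02567 = 44.06 h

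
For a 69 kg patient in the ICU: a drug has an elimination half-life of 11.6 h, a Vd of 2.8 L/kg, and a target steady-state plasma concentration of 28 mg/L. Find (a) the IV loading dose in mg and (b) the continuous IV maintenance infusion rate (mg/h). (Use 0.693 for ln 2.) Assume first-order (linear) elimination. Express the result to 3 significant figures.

Total Vd = 2.8 × 69 = 193.2 L
LD = Vd × C = 193.2 × 28 = 5410 mg
CL = 0.693 × Vd / t½ = 0.693 × 193.2 / 11.6 = 11.54 L/h
Infusion rate = CL × Css = 11.54 × 28 = 323.1 mg/h

(a) 5410 mg; (b) 323 mg/h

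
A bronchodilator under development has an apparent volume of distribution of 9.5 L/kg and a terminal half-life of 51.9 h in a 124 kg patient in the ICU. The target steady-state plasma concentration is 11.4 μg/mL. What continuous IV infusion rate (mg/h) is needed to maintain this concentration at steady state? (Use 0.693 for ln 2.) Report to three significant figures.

Vd(total) = 124 kg × 9.5 L/kg = 1178 L
CL = 0.693 × Vd / t½ = 0.693 × 1178 / 51.9 = 15.73 L/h
Infusion rate = CL × Css = 15.73 × 11.4 = 179.3 mg/h

179 mg/h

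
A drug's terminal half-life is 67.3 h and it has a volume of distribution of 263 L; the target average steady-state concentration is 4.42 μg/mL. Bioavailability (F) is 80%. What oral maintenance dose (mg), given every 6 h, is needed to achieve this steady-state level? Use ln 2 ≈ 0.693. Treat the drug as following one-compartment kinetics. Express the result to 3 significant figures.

k = 0.693/67.3 = 0.01030 h⁻¹, so CL = k·Vd = 0.01030 × 263.0 = 2.709 L/h
D = CL × Css × τ / F = 2.709 × 4.42 × 6 / 0.8 = 89.80 mg

89.8 mg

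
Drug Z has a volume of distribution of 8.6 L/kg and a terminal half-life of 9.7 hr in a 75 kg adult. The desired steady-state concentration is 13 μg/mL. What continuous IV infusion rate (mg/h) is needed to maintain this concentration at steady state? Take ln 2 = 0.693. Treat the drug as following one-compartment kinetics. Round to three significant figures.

Total Vd = 8.6 × 75 = 645.0 L
k = 0.693/9.7 = 0.07144 h⁻¹, so CL = k·Vd = 0.07144 × 645.0 = 46.08 L/h
Infusion rate = CL × Css = 46.08 × 13 = 599.0 mg/h

599 mg/h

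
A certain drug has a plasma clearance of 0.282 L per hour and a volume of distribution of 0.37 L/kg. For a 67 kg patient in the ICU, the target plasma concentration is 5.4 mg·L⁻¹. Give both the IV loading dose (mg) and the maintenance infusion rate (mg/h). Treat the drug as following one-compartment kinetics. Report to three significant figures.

Vd = 0.37 L/kg × 67 kg = 24.79 L
LD = Vd · C_target = 24.79 × 5.4 = 133.9 mg
Maintenance: replace elimination → rate = CL × Css = 0.2820 × 5.4 = 1.523 mg/h

(a) 134 mg; (b) 1.52 mg/h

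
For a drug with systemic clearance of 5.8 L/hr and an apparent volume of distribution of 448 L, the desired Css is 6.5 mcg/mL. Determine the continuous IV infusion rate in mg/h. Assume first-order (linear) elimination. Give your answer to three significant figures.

Infusion rate = CL · Css = 5.800 L/h × 6.5 mg/L = 37.70 mg/h

37.7 mg/h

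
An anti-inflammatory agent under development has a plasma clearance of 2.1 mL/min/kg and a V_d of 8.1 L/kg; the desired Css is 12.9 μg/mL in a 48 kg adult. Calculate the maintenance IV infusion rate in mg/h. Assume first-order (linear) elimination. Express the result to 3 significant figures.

CL = 2.1 mL/min/kg × 48 kg = 100.8 mL/min = 100.8 × 60/1000 = 6.048 L/h
At steady state, infusion rate equals elimination rate: rate in = CL × Css.
Rate = CL × Css = 6.048 × 12.9 = 78.02 mg/h

78.0 mg/h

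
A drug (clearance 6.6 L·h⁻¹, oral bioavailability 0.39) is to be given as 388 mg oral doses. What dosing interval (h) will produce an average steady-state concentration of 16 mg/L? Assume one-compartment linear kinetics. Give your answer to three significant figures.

F·D/τ = CL·Css → τ = F·D / (CL·Css).
τ = 0.39 × 388 / (6.6 × 16) = 1.433 h

1.43 h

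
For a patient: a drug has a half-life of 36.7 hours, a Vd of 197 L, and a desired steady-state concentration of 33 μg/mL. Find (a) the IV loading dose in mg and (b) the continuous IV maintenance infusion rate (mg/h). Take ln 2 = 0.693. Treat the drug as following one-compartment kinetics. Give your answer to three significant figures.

LD = Vd × C = 197.0 × 33 = 6501 mg
CL = 0.693 × Vd / t½ = 0.693 × 197.0 / 36.7 = 3.720 L/h
Infusion rate = CL × Css = 3.720 × 33 = 122.8 mg/h

(a) 6500 mg; (b) 123 mg/h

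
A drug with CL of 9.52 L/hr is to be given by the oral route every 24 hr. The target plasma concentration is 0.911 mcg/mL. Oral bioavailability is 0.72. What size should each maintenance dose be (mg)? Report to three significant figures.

D = CL × Css × τ / F = 9.520 × 0.911 × 24 / 0.72 = 289.1 mg

289 mg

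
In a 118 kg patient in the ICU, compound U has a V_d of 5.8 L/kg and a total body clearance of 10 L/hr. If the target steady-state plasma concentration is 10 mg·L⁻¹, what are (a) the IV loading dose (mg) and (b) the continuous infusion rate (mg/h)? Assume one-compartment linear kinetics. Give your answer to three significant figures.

Total Vd = 5.8 × 118 = 684.4 L
LD = Vd · C_target = 684.4 × 10 = 6844 mg
Maintenance: replace elimination → rate = CL × Css = 10.00 × 10 = 100.0 mg/h

(a) 6840 mg; (b) 100 mg/h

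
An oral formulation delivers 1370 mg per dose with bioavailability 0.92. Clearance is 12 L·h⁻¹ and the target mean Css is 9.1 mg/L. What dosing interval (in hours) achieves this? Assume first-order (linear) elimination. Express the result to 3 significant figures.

11.5 h

F·D/τ = CL·Css → τ = F·D / (CL·Css).
τ = 0.92 × 1370 / (12 × 9.1) = 11.54 h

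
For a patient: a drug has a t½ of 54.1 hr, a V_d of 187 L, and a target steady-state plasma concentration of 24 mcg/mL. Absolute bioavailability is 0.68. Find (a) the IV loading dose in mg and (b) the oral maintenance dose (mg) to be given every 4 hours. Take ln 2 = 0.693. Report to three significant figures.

LD = Vd × C = 187.0 × 24 = 4488 mg
CL = 0.693 × Vd / t½ = 0.693 × 187.0 / 54.1 = 2.395 L/h
D = CL × Css × τ / F = 2.395 × 24 × 4 / 0.68 = 338.1 mg

(a) 4490 mg; (b) 338 mg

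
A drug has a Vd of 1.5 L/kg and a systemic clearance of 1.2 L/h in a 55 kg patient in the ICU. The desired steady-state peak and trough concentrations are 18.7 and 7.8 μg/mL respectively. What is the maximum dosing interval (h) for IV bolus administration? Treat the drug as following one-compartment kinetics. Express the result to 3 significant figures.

Total Vd = 1.5 × 55 = 82.50 L
k = CL / Vd = 1.200 / 82.50 = 0.01455 h⁻¹
Between IV bolus doses, concentration decays as C = C₀·e^(−kτ), so C_peak/C_trough = e^(kτ).
τ_max = ln(C_peak/C_trough) / k = ln(18.7/7.8) / 0.01455 = 0.8744 / 0.01455 = 60.10 h

60.1 h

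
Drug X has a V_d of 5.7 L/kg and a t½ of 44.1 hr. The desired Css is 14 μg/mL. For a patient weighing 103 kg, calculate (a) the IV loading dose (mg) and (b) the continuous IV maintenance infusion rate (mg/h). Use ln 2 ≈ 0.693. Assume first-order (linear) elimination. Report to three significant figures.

(a) 8220 mg; (b) 129 mg/h

Total Vd = 5.7 × 103 = 587.1 L
LD = Vd × C = 587.1 × 14 = 8219 mg
CL = 0.693 × Vd / t½ = 0.693 × 587.1 / 44.1 = 9.226 L/h
Infusion rate = CL × Css = 9.226 × 14 = 129.2 mg/h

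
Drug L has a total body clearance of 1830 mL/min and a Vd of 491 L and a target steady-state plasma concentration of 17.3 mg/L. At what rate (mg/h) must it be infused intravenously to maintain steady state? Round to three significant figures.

CL = 1830 mL/min = 1830 × 0.06 = 109.8 L/h
Vd does not affect the maintenance rate; only clearance governs steady-state input.
Infusion rate = CL · Css = 109.8 L/h × 17.3 mg/L = 1900 mg/h

1900 mg/h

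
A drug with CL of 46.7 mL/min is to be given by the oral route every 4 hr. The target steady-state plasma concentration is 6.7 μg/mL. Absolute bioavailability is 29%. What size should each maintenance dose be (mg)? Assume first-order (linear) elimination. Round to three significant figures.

Convert clearance: 46.7 mL/min × 60 min/h ÷ 1000 mL/L = 2.802 L/h
D = CL × Css × τ / F = 2.802 × 6.7 × 4 / 0.29 = 258.9 mg

259 mg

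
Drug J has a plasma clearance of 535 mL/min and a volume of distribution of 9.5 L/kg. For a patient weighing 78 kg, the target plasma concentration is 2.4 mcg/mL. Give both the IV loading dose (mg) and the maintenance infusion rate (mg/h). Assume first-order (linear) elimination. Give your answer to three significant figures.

Vd = 9.5 L/kg × 78 kg = 741.0 L
Loading dose = Vd × C = 741.0 × 2.4 = 1778 mg
Convert clearance: 535 mL/min × 60 min/h ÷ 1000 mL/L = 32.10 L/h
Maintenance infusion rate = CL × Css = 32.10 × 2.4 = 77.04 mg/h

(a) 1780 mg; (b) 77.0 mg/h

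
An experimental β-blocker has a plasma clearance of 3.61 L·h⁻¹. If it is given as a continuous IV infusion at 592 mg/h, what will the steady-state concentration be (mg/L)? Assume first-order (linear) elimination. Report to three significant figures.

164 mg/L

Css = rate / CL = 592 / 3.610 = 164.0 mg/L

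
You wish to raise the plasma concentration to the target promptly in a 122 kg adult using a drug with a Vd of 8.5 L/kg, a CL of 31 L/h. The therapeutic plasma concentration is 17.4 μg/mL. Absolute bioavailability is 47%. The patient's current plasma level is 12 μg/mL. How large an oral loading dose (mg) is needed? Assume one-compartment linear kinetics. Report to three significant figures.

11900 mg

Total Vd = 8.5 × 122 = 1037 L
Loading dose depends on Vd (not clearance): it fills the distribution volume.
Concentration deficit ΔC = 17.4 − 12 = 5.400 mg/L
LD = Vd × ΔC / F = 1037 × 5.400 / 0.47 = 11910 mg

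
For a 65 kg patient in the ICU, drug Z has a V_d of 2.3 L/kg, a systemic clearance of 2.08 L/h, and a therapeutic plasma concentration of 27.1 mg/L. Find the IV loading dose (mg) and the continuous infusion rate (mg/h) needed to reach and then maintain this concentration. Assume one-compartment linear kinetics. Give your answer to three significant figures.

Vd = 2.3 L/kg × 65 kg = 149.5 L
LD = Vd · C_target = 149.5 × 27.1 = 4051 mg
Maintenance infusion rate = CL × Css = 2.080 × 27.1 = 56.37 mg/h

(a) 4050 mg; (b) 56.4 mg/h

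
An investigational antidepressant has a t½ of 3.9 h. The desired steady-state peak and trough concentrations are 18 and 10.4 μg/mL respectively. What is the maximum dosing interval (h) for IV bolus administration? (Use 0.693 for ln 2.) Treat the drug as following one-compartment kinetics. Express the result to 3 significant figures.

3.09 h

k = 0.693 / t½ = 0.693 / 3.9 = 0.1777 h⁻¹
Between IV bolus doses, concentration decays as C = C₀·e^(−kτ), so C_peak/C_trough = e^(kτ).
τ_max = ln(C_peak/C_trough) / k = ln(18/10.4) / 0.1777 = 0.5486 / 0.1777 = 3.087 h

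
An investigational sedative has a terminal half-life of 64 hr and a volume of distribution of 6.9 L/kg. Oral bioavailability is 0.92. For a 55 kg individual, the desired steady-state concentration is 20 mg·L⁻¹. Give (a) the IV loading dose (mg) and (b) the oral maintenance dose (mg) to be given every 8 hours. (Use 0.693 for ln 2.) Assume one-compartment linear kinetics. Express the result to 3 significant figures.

Vd(total) = 55 kg × 6.9 L/kg = 379.5 L
LD = Vd × C = 379.5 × 20 = 7590 mg
CL = 0.693 × Vd / t½ = 0.693 × 379.5 / 64 = 4.109 L/h
D = CL × Css × τ / F = 4.109 × 20 × 8 / 0.92 = 714.6 mg

(a) 7590 mg; (b) 715 mg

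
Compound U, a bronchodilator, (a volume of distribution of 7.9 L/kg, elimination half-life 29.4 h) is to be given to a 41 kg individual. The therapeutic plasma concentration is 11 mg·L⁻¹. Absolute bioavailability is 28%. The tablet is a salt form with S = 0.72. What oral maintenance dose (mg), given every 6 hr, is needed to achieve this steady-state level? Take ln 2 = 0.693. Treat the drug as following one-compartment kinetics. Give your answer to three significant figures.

Total Vd = 7.9 × 41 = 323.9 L
k = 0.693/29.4 = 0.02357 h⁻¹, so CL = k·Vd = 0.02357 × 323.9 = 7.634 L/h
D = CL × Css × τ / F / S = 7.634 × 11 × 6 / 0.28 / 0.72 = 2499 mg

2500 mg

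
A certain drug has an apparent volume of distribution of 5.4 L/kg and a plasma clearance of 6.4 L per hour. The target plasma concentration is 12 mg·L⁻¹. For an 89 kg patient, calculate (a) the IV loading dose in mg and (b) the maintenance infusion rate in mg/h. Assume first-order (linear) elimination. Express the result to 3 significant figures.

(a) 5770 mg; (b) 76.8 mg/h

Vd(total) = 89 kg × 5.4 L/kg = 480.6 L
Loading: fill Vd to C_target → 480.6 L × 12 mg/L = 5767 mg
Maintenance infusion rate = CL × Css = 6.400 × 12 = 76.80 mg/h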